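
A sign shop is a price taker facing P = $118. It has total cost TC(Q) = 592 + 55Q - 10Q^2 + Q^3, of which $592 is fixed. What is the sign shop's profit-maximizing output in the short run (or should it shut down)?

Produce at Q = 9

From TC, MC = TC'(Q) = 55 - 20Q + 3Q^2 and AVC = VC/Q = 55 - 10Q + Q^2.
AVC hits its minimum where MC = AVC, at Q = 5, giving min AVC = 55 - 10·5 + 5^2 = $30.
Because $118 ≥ $30, revenue can cover variable cost; the firm operates.
Set P = MC: 118 = 55 - 20Q + 3Q^2 → -63 - 20Q + 3Q^2 = 0. The roots are Q = -7/3 and Q = 9; the profit-maximizing output is on the rising part of MC, so Q* = 9.
Check: AVC at Q = 9 is $46 ≤ P, so revenue covers variable cost.
Profit = P·Q − TC = 118·9 − 1006 = $56.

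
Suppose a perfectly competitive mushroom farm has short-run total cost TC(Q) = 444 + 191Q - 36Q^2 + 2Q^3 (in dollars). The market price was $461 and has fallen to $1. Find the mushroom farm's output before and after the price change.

AVC = 191 - 36Q + 2Q^2, minimized at Q = 9 where min AVC = $29. MC = 191 - 72Q + 6Q^2.
With P = $461 above the shutdown price, P = MC gives Q = 15.
At P = $1 < min AVC = $29, price no longer covers variable cost at any output, so the firm shuts down: Q = 0.

Output falls from 15 to 0 (the firm shuts down)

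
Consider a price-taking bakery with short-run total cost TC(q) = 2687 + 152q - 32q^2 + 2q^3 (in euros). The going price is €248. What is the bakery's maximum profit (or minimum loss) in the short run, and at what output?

Profit = -€383 at q = 12

AVC = 152 - 32q + 2q^2; min AVC = €24 at q = 8. Since P = €248 ≥ min AVC, the firm produces.
With MC = 152 - 64q + 6q^2, P = MC on the upward-sloping part at q* = 12.
TR = 248·12 = 2976. TC = 2687 + 672 = 3359. Profit = 2976 − 3359 = -€383.
By producing, the firm covers all variable cost plus €2304 of fixed cost; shutting down would lose the full €2687.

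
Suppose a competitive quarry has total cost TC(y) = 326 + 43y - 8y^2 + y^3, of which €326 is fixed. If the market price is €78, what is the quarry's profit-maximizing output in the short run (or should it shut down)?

Strip out fixed cost: VC = 43y - 8y^2 + y^3. Then AVC = 43 - 8y + y^2 and MC = 43 - 16y + 3y^2.
The AVC parabola has its vertex at y = 8/2 = 4, where AVC = 43 - 8·4 + 4^2 = €27.
Since P = €78 ≥ min AVC = €27, price covers variable cost and the firm should produce.
Set P = MC: 78 = 43 - 16y + 3y^2 → -35 - 16y + 3y^2 = 0. The roots are y = -5/3 and y = 7; the profit-maximizing output is on the rising part of MC, so y* = 7.
Check: AVC at y = 7 is €36 ≤ P, so revenue covers variable cost.
Profit = P·y − TC = 78·7 − 578 = -€32, a loss, but smaller than the €326 fixed cost the firm would lose by shutting down.

Produce at y = 7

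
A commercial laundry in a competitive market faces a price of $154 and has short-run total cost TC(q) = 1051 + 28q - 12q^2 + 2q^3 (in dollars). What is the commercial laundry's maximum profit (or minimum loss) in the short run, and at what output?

Profit = -$267 at q = 7

AVC = 28 - 12q + 2q^2 has its minimum $10 at q = 3; price $154 clears that bar, so the firm operates.
With MC = 28 - 24q + 6q^2, P = MC on the upward-sloping part at q* = 7.
TR = 154·7 = 1078. TC = 1051 + 294 = 1345. Profit = 1078 − 1345 = -$267.
By producing, the firm covers all variable cost plus $784 of fixed cost; shutting down would lose the full $1051.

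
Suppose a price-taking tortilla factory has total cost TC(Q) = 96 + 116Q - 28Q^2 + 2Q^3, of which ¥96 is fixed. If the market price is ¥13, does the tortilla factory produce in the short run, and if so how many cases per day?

Strip out fixed cost: VC = 116Q - 28Q^2 + 2Q^3. Then AVC = 116 - 28Q + 2Q^2 and MC = 116 - 56Q + 6Q^2.
AVC is minimized where dAVC/dQ = -28 + 4Q = 0, at Q = 7; min AVC = 116 - 28·7 + 2·7^2 = ¥18.
Since P = ¥13 < min AVC = ¥18, price fails to cover variable cost at any output.
Best response: produce nothing and absorb the ¥96 fixed cost.

Shut down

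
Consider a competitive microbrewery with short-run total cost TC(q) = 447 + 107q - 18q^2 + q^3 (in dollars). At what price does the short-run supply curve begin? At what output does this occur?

$26 per unit, at q = 9

Short-run supply begins at min AVC. From VC = 107q - 18q^2 + q^3, AVC = 107 - 18q + q^2.
dAVC/dq = -18 + 2q = 0 gives q = 9. min AVC = 107 - 18·9 + 9^2 = 26.
The firm shuts down for any P below $26.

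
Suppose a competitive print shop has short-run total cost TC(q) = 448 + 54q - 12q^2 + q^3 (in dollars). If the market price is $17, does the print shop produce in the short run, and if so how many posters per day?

From TC, MC = TC'(q) = 54 - 24q + 3q^2 and AVC = VC/q = 54 - 12q + q^2.
AVC is minimized where dAVC/dq = -12 + 2q = 0, at q = 6; min AVC = 54 - 12·6 + 6^2 = $18.
With P < min AVC ($17 < $18), every unit sold adds to the loss.
Best response: produce nothing and absorb the $448 fixed cost.

Shut down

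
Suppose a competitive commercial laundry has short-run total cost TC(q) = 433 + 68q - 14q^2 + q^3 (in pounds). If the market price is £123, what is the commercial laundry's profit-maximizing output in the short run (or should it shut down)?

Strip out fixed cost: VC = 68q - 14q^2 + q^3. Then AVC = 68 - 14q + q^2 and MC = 68 - 28q + 3q^2.
AVC hits its minimum where MC = AVC, at q = 7, giving min AVC = 68 - 14·7 + 7^2 = £19.
Since P = £123 ≥ min AVC = £19, price covers variable cost and the firm should produce.
Solving P = MC: -55 - 28q + 3q^2 = 0 ⇒ q = -5/3 or 11. On the upward-sloping branch, q* = 11.
Check: AVC at q = 11 is £35 ≤ P, so revenue covers variable cost.
Profit = P·q − TC = 123·11 − 818 = £535.

Produce at q = 11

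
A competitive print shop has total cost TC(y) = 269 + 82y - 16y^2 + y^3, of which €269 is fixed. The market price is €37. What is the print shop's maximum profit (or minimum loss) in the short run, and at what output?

Profit = -€107 at y = 9

AVC = 82 - 16y + y^2; min AVC = €18 at y = 8. Since P = €37 ≥ min AVC, the firm produces.
MC = 82 - 32y + 3y^2. Setting P = MC and taking the root on the rising branch gives y* = 9.
TR = 37·9 = 333. TC = 269 + 171 = 440. Profit = 333 − 440 = -€107.
That loss of €107 beats the €269 the firm would lose by shutting down; producing recovers €162 of fixed cost.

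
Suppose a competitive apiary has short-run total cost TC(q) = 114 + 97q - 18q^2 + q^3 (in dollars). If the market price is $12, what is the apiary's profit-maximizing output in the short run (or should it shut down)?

Shut down

Variable cost is VC = 97q - 18q^2 + q^3, so AVC = VC/q = 97 - 18q + q^2 and MC = dTC/dq = 97 - 36q + 3q^2.
AVC hits its minimum where MC = AVC, at q = 9, giving min AVC = 97 - 18·9 + 9^2 = $16.
With P < min AVC ($12 < $16), every unit sold adds to the loss.
Shutting down limits the loss to fixed cost, $114.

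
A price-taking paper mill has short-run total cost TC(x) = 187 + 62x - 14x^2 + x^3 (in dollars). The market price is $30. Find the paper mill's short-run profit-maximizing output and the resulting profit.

Profit = -$59 at x = 8

AVC = 62 - 14x + x^2; min AVC = $13 at x = 7. Since P = $30 ≥ min AVC, the firm produces.
MC = 62 - 28x + 3x^2. Setting P = MC and taking the root on the rising branch gives x* = 8.
TR = 30·8 = 240. TC = 187 + 112 = 299. Profit = 240 − 299 = -$59.
That loss of $59 beats the $187 the firm would lose by shutting down; producing recovers $128 of fixed cost.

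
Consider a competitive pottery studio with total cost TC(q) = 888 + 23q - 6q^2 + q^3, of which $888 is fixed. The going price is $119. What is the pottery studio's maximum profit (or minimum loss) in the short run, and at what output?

Profit = -$248 at q = 8

AVC = 23 - 6q + q^2; min AVC = $14 at q = 3. Since P = $119 ≥ min AVC, the firm produces.
MC = 23 - 12q + 3q^2. Setting P = MC and taking the root on the rising branch gives q* = 8.
TR = 119·8 = 952. TC = 888 + 312 = 1200. Profit = 952 − 1200 = -$248.
Shutting down would mean losing the fixed cost of $888, so operating at a loss of $248 is better by $640.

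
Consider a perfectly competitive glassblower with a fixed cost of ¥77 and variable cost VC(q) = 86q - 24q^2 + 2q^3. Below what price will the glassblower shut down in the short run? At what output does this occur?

¥14 per unit, at q = 6

The firm shuts down when price falls below the minimum of average variable cost. AVC = VC/q = 86 - 24q + 2q^2.
dAVC/dq = -24 + 4q = 0 gives q = 6. min AVC = 86 - 24·6 + 2·6^2 = 14.
The firm shuts down for any P below ¥14.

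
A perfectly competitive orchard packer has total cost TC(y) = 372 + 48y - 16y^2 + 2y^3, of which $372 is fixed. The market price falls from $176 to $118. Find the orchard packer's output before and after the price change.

Output falls from 8 to 7

MC = 48 - 32y + 6y^2; the shutdown threshold is min AVC = $16 (at y = 4).
With P = $176 above the shutdown price, P = MC gives y = 8.
At P = $118 ≥ min AVC, set P = MC: y = 7. The firm stays open but cuts output.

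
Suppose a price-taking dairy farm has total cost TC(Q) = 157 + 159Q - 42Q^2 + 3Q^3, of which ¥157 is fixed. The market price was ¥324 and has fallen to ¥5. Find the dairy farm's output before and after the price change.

Output falls from 11 to 0 (the firm shuts down)

AVC = 159 - 42Q + 3Q^2, minimized at Q = 7 where min AVC = ¥12. MC = 159 - 84Q + 9Q^2.
With P = ¥324 above the shutdown price, P = MC gives Q = 11.
At P = ¥5 < min AVC = ¥12, price no longer covers variable cost at any output, so the firm shuts down: Q = 0.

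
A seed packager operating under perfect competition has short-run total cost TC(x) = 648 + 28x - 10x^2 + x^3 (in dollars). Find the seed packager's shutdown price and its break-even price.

Shutdown price = $3; break-even price = $91

Shutdown price = min AVC. AVC = 28 - 10x + x^2, with vertex at x = 5 and minimum $3.
ATC = 648/x + 28 - 10x + x^2. Setting dATC/dx = −648/x^2 − 10 + 2x = 0 gives x = 9 (since 2·9^3 − 10·9^2 = 648).
min ATC = 648/9 + 28 − 10·9 + 9^2 = $91. That is the break-even price.
For $3 ≤ P < $91 the firm produces at a loss; below $3 it shuts down.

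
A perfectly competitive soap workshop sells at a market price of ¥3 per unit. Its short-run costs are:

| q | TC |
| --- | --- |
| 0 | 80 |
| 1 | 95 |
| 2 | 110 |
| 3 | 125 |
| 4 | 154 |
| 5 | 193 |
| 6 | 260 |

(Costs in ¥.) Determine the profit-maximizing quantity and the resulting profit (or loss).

Tabulate TR − TC: q=0: -80; q=1: -92; q=2: -104; q=3: -116; q=4: -142; q=5: -178; q=6: -242.
Profit is highest at q = 0. Equivalently, the lowest AVC in the table is 15/1 ≈ ¥15 at q = 1, and P = ¥3 falls below it — price never covers variable cost, so the firm shuts down and loses only its fixed cost.

q = 0 (shut down); profit = -¥80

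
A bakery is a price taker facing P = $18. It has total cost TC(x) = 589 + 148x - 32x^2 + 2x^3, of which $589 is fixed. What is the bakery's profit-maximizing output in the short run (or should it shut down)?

Shut down

From TC, MC = TC'(x) = 148 - 64x + 6x^2 and AVC = VC/x = 148 - 32x + 2x^2.
AVC is minimized where dAVC/dx = -32 + 4x = 0, at x = 8; min AVC = 148 - 32·8 + 2·8^2 = $20.
With P < min AVC ($18 < $20), every unit sold adds to the loss.
Shutting down limits the loss to fixed cost, $589.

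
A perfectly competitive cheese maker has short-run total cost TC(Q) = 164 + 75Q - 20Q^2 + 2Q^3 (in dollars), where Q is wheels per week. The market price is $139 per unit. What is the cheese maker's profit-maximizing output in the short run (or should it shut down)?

Produce at Q = 8

Strip out fixed cost: VC = 75Q - 20Q^2 + 2Q^3. Then AVC = 75 - 20Q + 2Q^2 and MC = 75 - 40Q + 6Q^2.
AVC is minimized where dAVC/dQ = -20 + 4Q = 0, at Q = 5; min AVC = 75 - 20·5 + 2·5^2 = $25.
P = $139 exceeds min AVC = $25, so the firm stays open.
P = MC gives -64 - 40Q + 6Q^2 = 0, with roots -4/3 and 8. Take the larger (rising MC): Q* = 8.
Check: AVC at Q = 8 is $43 ≤ P, so revenue covers variable cost.
Profit = P·Q − TC = 139·8 − 508 = $604.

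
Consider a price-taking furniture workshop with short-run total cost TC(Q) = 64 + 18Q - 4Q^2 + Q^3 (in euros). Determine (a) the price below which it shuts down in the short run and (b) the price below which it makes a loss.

Shutdown price = €14; break-even price = €34

Shutdown price = min AVC. AVC = 18 - 4Q + Q^2, with vertex at Q = 2 and minimum €14.
ATC = 64/Q + 18 - 4Q + Q^2. Setting dATC/dQ = −64/Q^2 − 4 + 2Q = 0 gives Q = 4 (since 2·4^3 − 4·4^2 = 64).
min ATC = 64/4 + 18 − 4·4 + 4^2 = €34. That is the break-even price.
Between these two prices the firm operates at a loss; above €34 it earns a profit.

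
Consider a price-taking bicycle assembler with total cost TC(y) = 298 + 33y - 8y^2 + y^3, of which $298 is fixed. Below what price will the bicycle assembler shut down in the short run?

$17 per unit

The firm shuts down when price falls below the minimum of average variable cost. AVC = VC/y = 33 - 8y + y^2.
dAVC/dy = -8 + 2y = 0 gives y = 4. min AVC = 33 - 8·4 + 4^2 = 17.
So the shutdown price is $17.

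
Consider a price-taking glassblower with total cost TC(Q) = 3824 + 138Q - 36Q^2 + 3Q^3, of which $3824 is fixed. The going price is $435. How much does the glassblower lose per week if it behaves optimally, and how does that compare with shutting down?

AVC = 138 - 36Q + 3Q^2; min AVC = $30 at Q = 6. Since P = $435 ≥ min AVC, the firm produces.
MC = 138 - 72Q + 9Q^2. Setting P = MC and taking the root on the rising branch gives Q* = 11.
TR = 435·11 = 4785. TC = 3824 + 1155 = 4979. Profit = 4785 − 4979 = -$194.
By producing, the firm covers all variable cost plus $3630 of fixed cost; shutting down would lose the full $3824.

Profit = -$194 at Q = 11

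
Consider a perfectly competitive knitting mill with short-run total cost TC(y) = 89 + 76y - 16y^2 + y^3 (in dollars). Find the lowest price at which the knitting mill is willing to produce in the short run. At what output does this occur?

The firm shuts down when price falls below the minimum of average variable cost. AVC = VC/y = 76 - 16y + y^2.
At the minimum of AVC, MC = AVC. MC = 76 - 32y + 3y^2; setting MC = AVC gives 2y^2 - 16y = 0, so y = 8. min AVC = 12.
So the shutdown price is $12.

$12 per unit, at y = 8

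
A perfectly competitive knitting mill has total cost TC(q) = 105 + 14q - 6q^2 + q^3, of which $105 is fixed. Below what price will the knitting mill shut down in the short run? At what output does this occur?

The shutdown price is the minimum of AVC. VC = 14q - 6q^2 + q^3, so AVC = 14 - 6q + q^2.
At the minimum of AVC, MC = AVC. MC = 14 - 12q + 3q^2; setting MC = AVC gives 2q^2 - 6q = 0, so q = 3. min AVC = 5.
For P < $5 the firm produces nothing.

$5 per unit, at q = 3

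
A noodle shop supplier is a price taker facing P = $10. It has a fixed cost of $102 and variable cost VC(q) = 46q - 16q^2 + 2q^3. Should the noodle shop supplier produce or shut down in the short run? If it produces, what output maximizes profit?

Shut down

Strip out fixed cost: VC = 46q - 16q^2 + 2q^3. Then AVC = 46 - 16q + 2q^2 and MC = 46 - 32q + 6q^2.
AVC hits its minimum where MC = AVC, at q = 4, giving min AVC = 46 - 16·4 + 2·4^2 = $14.
Since P = $10 < min AVC = $14, price fails to cover variable cost at any output.
The firm minimizes its loss by shutting down and losing only its fixed cost of $102.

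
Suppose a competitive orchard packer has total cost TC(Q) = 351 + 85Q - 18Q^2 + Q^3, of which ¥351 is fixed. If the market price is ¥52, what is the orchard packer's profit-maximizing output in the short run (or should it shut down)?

Produce at Q = 11

Strip out fixed cost: VC = 85Q - 18Q^2 + Q^3. Then AVC = 85 - 18Q + Q^2 and MC = 85 - 36Q + 3Q^2.
AVC is minimized where dAVC/dQ = -18 + 2Q = 0, at Q = 9; min AVC = 85 - 18·9 + 9^2 = ¥4.
Since P = ¥52 ≥ min AVC = ¥4, price covers variable cost and the firm should produce.
Set P = MC: 52 = 85 - 36Q + 3Q^2 → 33 - 36Q + 3Q^2 = 0. The roots are Q = 1 and Q = 11; the profit-maximizing output is on the rising part of MC, so Q* = 11.
Check: AVC at Q = 11 is ¥8 ≤ P, so revenue covers variable cost.
Profit = P·Q − TC = 52·11 − 439 = ¥133.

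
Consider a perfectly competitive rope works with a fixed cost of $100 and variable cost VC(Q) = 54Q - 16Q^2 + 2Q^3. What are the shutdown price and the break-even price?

Shutdown price = $22; break-even price = $44

Shutdown price = min AVC. AVC = 54 - 16Q + 2Q^2, with vertex at Q = 4 and minimum $22.
ATC = 100/Q + 54 - 16Q + 2Q^2. Setting dATC/dQ = −100/Q^2 − 16 + 4Q = 0 gives Q = 5 (since 4·5^3 − 16·5^2 = 100).
min ATC = 100/5 + 54 − 16·5 + 2·5^2 = $44. That is the break-even price.
For $22 ≤ P < $44 the firm produces at a loss; below $22 it shuts down.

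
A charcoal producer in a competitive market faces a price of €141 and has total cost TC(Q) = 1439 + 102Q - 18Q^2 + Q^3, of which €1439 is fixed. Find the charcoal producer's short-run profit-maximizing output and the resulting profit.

Profit = -€87 at Q = 13

AVC = 102 - 18Q + Q^2 has its minimum €21 at Q = 9; price €141 clears that bar, so the firm operates.
MC = 102 - 36Q + 3Q^2. Setting P = MC and taking the root on the rising branch gives Q* = 13.
TR = 141·13 = 1833. TC = 1439 + 481 = 1920. Profit = 1833 − 1920 = -€87.
By producing, the firm covers all variable cost plus €1352 of fixed cost; shutting down would lose the full €1439.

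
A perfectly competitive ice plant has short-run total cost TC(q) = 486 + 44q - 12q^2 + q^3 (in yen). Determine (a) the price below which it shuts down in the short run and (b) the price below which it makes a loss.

Shutdown price = min AVC. AVC = 44 - 12q + q^2, with vertex at q = 6 and minimum ¥8.
ATC = 486/q + 44 - 12q + q^2. Setting dATC/dq = −486/q^2 − 12 + 2q = 0 gives q = 9 (since 2·9^3 − 12·9^2 = 486).
min ATC = 486/9 + 44 − 12·9 + 9^2 = ¥71. That is the break-even price.
For ¥8 ≤ P < ¥71 the firm produces at a loss; below ¥8 it shuts down.

Shutdown price = ¥8; break-even price = ¥71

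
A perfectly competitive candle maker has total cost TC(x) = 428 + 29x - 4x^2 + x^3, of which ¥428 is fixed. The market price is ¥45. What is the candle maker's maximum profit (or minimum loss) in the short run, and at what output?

AVC = 29 - 4x + x^2; min AVC = ¥25 at x = 2. Since P = ¥45 ≥ min AVC, the firm produces.
MC = 29 - 8x + 3x^2. Setting P = MC and taking the root on the rising branch gives x* = 4.
TR = 45·4 = 180. TC = 428 + 116 = 544. Profit = 180 − 544 = -¥364.
By producing, the firm covers all variable cost plus ¥64 of fixed cost; shutting down would lose the full ¥428.

Profit = -¥364 at x = 4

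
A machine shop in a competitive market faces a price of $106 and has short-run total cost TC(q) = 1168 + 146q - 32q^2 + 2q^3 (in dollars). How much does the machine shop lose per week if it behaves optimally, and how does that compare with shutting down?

AVC = 146 - 32q + 2q^2; min AVC = $18 at q = 8. Since P = $106 ≥ min AVC, the firm produces.
MC = 146 - 64q + 6q^2. Setting P = MC and taking the root on the rising branch gives q* = 10.
TR = 106·10 = 1060. TC = 1168 + 260 = 1428. Profit = 1060 − 1428 = -$368.
By producing, the firm covers all variable cost plus $800 of fixed cost; shutting down would lose the full $1168.

Profit = -$368 at q = 10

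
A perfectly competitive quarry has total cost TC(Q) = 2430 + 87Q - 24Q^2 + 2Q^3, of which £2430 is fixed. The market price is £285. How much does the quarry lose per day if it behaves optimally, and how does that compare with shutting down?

AVC = 87 - 24Q + 2Q^2 has its minimum £15 at Q = 6; price £285 clears that bar, so the firm operates.
With MC = 87 - 48Q + 6Q^2, P = MC on the upward-sloping part at Q* = 11.
TR = 285·11 = 3135. TC = 2430 + 715 = 3145. Profit = 3135 − 3145 = -£10.
That loss of £10 beats the £2430 the firm would lose by shutting down; producing recovers £2420 of fixed cost.

Profit = -£10 at Q = 11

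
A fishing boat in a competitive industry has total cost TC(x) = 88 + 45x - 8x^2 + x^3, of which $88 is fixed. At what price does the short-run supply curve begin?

Short-run supply begins at min AVC. From VC = 45x - 8x^2 + x^3, AVC = 45 - 8x + x^2.
At the minimum of AVC, MC = AVC. MC = 45 - 16x + 3x^2; setting MC = AVC gives 2x^2 - 8x = 0, so x = 4. min AVC = 29.
So the shutdown price is $29.

$29 per unit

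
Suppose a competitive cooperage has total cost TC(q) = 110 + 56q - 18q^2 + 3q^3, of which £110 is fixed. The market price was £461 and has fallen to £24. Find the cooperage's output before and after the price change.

AVC = 56 - 18q + 3q^2, minimized at q = 3 where min AVC = £29. MC = 56 - 36q + 9q^2.
At P = £461 ≥ min AVC, set P = MC on the rising branch: q = 9.
At P = £24 < min AVC = £29, price no longer covers variable cost at any output, so the firm shuts down: q = 0.

Output falls from 9 to 0 (the firm shuts down)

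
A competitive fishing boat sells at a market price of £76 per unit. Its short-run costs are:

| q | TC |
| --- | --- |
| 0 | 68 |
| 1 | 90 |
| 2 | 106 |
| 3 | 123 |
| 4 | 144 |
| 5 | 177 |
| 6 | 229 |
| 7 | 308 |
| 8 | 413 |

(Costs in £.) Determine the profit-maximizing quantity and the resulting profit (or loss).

Tabulate TR − TC: q=0: -68; q=1: -14; q=2: 46; q=3: 105; q=4: 160; q=5: 203; q=6: 227; q=7: 224; q=8: 195.
Profit is maximized at q = 6. AVC there is 161/6 = £26.83 ≤ P, so producing beats shutting down (which would give -£68).

q = 6; profit = £227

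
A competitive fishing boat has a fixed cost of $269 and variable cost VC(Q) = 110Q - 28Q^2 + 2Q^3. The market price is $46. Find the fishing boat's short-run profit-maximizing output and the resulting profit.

AVC = 110 - 28Q + 2Q^2; min AVC = $12 at Q = 7. Since P = $46 ≥ min AVC, the firm produces.
With MC = 110 - 56Q + 6Q^2, P = MC on the upward-sloping part at Q* = 8.
TR = 46·8 = 368. TC = 269 + 112 = 381. Profit = 368 − 381 = -$13.
Shutting down would mean losing the fixed cost of $269, so operating at a loss of $13 is better by $256.

Profit = -$13 at Q = 8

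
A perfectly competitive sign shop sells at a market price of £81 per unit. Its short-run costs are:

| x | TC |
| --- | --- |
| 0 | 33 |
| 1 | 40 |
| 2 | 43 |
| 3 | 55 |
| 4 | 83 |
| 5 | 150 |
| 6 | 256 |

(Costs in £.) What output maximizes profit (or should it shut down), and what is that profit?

Profit at each row (π = 81x − TC): x=0: -33; x=1: 41; x=2: 119; x=3: 188; x=4: 241; x=5: 255; x=6: 230.
Profit is maximized at x = 5. AVC there is 117/5 = £23.40 ≤ P, so producing beats shutting down (which would give -£33).

x = 5; profit = £255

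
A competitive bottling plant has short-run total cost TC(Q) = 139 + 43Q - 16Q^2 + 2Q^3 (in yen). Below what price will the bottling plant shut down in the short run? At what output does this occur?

Short-run supply begins at min AVC. From VC = 43Q - 16Q^2 + 2Q^3, AVC = 43 - 16Q + 2Q^2.
dAVC/dQ = -16 + 4Q = 0 gives Q = 4. min AVC = 43 - 16·4 + 2·4^2 = 11.
For P < ¥11 the firm produces nothing.

¥11 per unit, at Q = 4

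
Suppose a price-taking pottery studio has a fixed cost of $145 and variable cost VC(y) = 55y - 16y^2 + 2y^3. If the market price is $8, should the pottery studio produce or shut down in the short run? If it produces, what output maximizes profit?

Shut down

From TC, MC = TC'(y) = 55 - 32y + 6y^2 and AVC = VC/y = 55 - 16y + 2y^2.
The AVC parabola has its vertex at y = 16/4 = 4, where AVC = 55 - 16·4 + 2·4^2 = $23.
Since P = $8 < min AVC = $23, price fails to cover variable cost at any output.
The firm minimizes its loss by shutting down and losing only its fixed cost of $145.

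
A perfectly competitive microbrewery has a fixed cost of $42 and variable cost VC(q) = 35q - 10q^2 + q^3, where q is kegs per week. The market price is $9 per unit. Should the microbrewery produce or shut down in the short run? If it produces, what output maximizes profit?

Shut down

Strip out fixed cost: VC = 35q - 10q^2 + q^3. Then AVC = 35 - 10q + q^2 and MC = 35 - 20q + 3q^2.
AVC hits its minimum where MC = AVC, at q = 5, giving min AVC = 35 - 10·5 + 5^2 = $10.
With P < min AVC ($9 < $10), every unit sold adds to the loss.
Shutting down limits the loss to fixed cost, $42.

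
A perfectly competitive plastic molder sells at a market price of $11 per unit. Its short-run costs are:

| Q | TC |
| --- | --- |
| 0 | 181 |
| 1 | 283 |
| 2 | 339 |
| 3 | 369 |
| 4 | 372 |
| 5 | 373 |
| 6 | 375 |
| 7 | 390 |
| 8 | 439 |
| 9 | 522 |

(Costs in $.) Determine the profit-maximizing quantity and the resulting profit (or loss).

Compute π = P·Q − TC at each output: Q=0: -181; Q=1: -272; Q=2: -317; Q=3: -336; Q=4: -328; Q=5: -318; Q=6: -309; Q=7: -313; Q=8: -351; Q=9: -423.
Profit is highest at Q = 0. Equivalently, the lowest AVC in the table is 209/7 ≈ $29.86 at Q = 7, and P = $11 falls below it — price never covers variable cost, so the firm shuts down and loses only its fixed cost.

Q = 0 (shut down); profit = -$181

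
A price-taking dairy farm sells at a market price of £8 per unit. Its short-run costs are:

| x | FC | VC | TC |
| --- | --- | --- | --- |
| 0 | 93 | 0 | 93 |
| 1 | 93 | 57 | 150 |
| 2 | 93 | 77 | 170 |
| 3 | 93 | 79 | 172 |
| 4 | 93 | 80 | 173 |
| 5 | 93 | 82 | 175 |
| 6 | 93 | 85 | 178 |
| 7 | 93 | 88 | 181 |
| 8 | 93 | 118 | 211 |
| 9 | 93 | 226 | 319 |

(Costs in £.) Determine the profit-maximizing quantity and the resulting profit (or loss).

x = 0 (shut down); profit = -£93

Tabulate TR − TC: x=0: -93; x=1: -142; x=2: -154; x=3: -148; x=4: -141; x=5: -135; x=6: -130; x=7: -125; x=8: -147; x=9: -247.
Profit is highest at x = 0. Equivalently, the lowest AVC in the table is 88/7 ≈ £12.57 at x = 7, and P = £8 falls below it — price never covers variable cost, so the firm shuts down and loses only its fixed cost.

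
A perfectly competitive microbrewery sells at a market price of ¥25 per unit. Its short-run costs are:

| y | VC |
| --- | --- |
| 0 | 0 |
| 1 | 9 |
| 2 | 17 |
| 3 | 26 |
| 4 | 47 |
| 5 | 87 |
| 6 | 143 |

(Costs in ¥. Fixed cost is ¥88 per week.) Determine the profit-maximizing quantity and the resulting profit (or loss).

y = 4; profit = -¥35

Profit at each row (π = 25y − TC): y=0: -88; y=1: -72; y=2: -55; y=3: -39; y=4: -35; y=5: -50; y=6: -81.
Profit is maximized at y = 4. AVC there is 47/4 = ¥11.75 ≤ P, so producing beats shutting down (which would give -¥88).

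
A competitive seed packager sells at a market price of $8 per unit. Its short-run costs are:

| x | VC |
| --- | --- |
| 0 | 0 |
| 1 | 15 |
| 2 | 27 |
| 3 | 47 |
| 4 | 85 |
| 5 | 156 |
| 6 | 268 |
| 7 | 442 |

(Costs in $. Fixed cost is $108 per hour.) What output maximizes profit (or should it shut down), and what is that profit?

x = 0 (shut down); profit = -$108

Tabulate TR − TC: x=0: -108; x=1: -115; x=2: -119; x=3: -131; x=4: -161; x=5: -224; x=6: -328; x=7: -494.
Profit is highest at x = 0. Equivalently, the lowest AVC in the table is 27/2 ≈ $13.50 at x = 2, and P = $8 falls below it — price never covers variable cost, so the firm shuts down and loses only its fixed cost.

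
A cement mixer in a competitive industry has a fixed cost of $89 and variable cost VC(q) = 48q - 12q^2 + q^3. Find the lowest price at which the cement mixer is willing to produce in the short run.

The firm shuts down when price falls below the minimum of average variable cost. AVC = VC/q = 48 - 12q + q^2.
dAVC/dq = -12 + 2q = 0 gives q = 6. min AVC = 48 - 12·6 + 6^2 = 12.
The firm shuts down for any P below $12.

$12 per unit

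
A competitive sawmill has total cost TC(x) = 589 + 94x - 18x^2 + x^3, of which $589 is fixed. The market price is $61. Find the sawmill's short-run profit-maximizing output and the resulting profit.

Profit = -$105 at x = 11

AVC = 94 - 18x + x^2 has its minimum $13 at x = 9; price $61 clears that bar, so the firm operates.
MC = 94 - 36x + 3x^2. Setting P = MC and taking the root on the rising branch gives x* = 11.
TR = 61·11 = 671. TC = 589 + 187 = 776. Profit = 671 − 776 = -$105.
By producing, the firm covers all variable cost plus $484 of fixed cost; shutting down would lose the full $589.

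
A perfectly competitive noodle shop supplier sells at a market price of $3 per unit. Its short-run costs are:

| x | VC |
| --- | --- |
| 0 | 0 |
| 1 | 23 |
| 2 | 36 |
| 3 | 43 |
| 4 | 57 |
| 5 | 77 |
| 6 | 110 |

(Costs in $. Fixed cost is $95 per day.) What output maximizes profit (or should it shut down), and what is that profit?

x = 0 (shut down); profit = -$95

Tabulate TR − TC: x=0: -95; x=1: -115; x=2: -125; x=3: -129; x=4: -140; x=5: -157; x=6: -187.
Profit is highest at x = 0. Equivalently, the lowest AVC in the table is 57/4 ≈ $14.25 at x = 4, and P = $3 falls below it — price never covers variable cost, so the firm shuts down and loses only its fixed cost.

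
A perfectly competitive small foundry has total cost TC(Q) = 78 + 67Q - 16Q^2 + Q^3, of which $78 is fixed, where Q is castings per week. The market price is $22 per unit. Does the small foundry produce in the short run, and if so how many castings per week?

From TC, MC = TC'(Q) = 67 - 32Q + 3Q^2 and AVC = VC/Q = 67 - 16Q + Q^2.
AVC hits its minimum where MC = AVC, at Q = 8, giving min AVC = 67 - 16·8 + 8^2 = $3.
P = $22 exceeds min AVC = $3, so the firm stays open.
P = MC gives 45 - 32Q + 3Q^2 = 0, with roots 5/3 and 9. Take the larger (rising MC): Q* = 9.
Check: AVC at Q = 9 is $4 ≤ P, so revenue covers variable cost.
Profit = P·Q − TC = 22·9 − 114 = $84.

Produce at Q = 9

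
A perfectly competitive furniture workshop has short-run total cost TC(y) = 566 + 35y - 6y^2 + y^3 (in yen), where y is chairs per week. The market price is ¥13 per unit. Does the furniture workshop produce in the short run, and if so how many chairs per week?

Variable cost is VC = 35y - 6y^2 + y^3, so AVC = VC/y = 35 - 6y + y^2 and MC = dTC/dy = 35 - 12y + 3y^2.
AVC is minimized where dAVC/dy = -6 + 2y = 0, at y = 3; min AVC = 35 - 6·3 + 3^2 = ¥26.
Since P = ¥13 < min AVC = ¥26, price fails to cover variable cost at any output.
Shutting down limits the loss to fixed cost, ¥566.

Shut down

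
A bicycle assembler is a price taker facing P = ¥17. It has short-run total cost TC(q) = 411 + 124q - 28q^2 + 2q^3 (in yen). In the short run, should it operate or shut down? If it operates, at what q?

From TC, MC = TC'(q) = 124 - 56q + 6q^2 and AVC = VC/q = 124 - 28q + 2q^2.
The AVC parabola has its vertex at q = 28/4 = 7, where AVC = 124 - 28·7 + 2·7^2 = ¥26.
Since P = ¥17 < min AVC = ¥26, price fails to cover variable cost at any output.
Best response: produce nothing and absorb the ¥411 fixed cost.

Shut down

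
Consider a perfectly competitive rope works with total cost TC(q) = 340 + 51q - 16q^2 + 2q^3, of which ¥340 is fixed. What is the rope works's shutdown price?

¥19 per unit

Short-run supply begins at min AVC. From VC = 51q - 16q^2 + 2q^3, AVC = 51 - 16q + 2q^2.
dAVC/dq = -16 + 4q = 0 gives q = 4. min AVC = 51 - 16·4 + 2·4^2 = 19.
For P < ¥19 the firm produces nothing.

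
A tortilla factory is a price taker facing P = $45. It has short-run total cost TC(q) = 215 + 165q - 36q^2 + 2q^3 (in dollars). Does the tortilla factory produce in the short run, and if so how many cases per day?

Variable cost is VC = 165q - 36q^2 + 2q^3, so AVC = VC/q = 165 - 36q + 2q^2 and MC = dTC/dq = 165 - 72q + 6q^2.
The AVC parabola has its vertex at q = 36/4 = 9, where AVC = 165 - 36·9 + 2·9^2 = $3.
Because $45 ≥ $3, revenue can cover variable cost; the firm operates.
Set P = MC: 45 = 165 - 72q + 6q^2 → 120 - 72q + 6q^2 = 0. The roots are q = 2 and q = 10; the profit-maximizing output is on the rising part of MC, so q* = 10.
Check: AVC at q = 10 is $5 ≤ P, so revenue covers variable cost.
Profit = P·q − TC = 45·10 − 265 = $185.

Produce at q = 10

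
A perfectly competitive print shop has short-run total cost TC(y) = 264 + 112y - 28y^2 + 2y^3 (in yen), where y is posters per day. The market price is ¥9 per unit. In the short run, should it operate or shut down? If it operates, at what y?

Variable cost is VC = 112y - 28y^2 + 2y^3, so AVC = VC/y = 112 - 28y + 2y^2 and MC = dTC/dy = 112 - 56y + 6y^2.
The AVC parabola has its vertex at y = 28/4 = 7, where AVC = 112 - 28·7 + 2·7^2 = ¥14.
P = ¥9 lies below min AVC = ¥14; no output level covers variable cost.
Shutting down limits the loss to fixed cost, ¥264.

Shut down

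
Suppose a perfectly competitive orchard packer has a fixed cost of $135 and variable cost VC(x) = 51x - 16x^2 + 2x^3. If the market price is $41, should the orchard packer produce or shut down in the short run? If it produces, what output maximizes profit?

Produce at x = 5

Variable cost is VC = 51x - 16x^2 + 2x^3, so AVC = VC/x = 51 - 16x + 2x^2 and MC = dTC/dx = 51 - 32x + 6x^2.
AVC is minimized where dAVC/dx = -16 + 4x = 0, at x = 4; min AVC = 51 - 16·4 + 2·4^2 = $19.
Because $41 ≥ $19, revenue can cover variable cost; the firm operates.
Set P = MC: 41 = 51 - 32x + 6x^2 → 10 - 32x + 6x^2 = 0. The roots are x = 1/3 and x = 5; the profit-maximizing output is on the rising part of MC, so x* = 5.
Check: AVC at x = 5 is $21 ≤ P, so revenue covers variable cost.
Profit = P·x − TC = 41·5 − 240 = -$35, a loss, but smaller than the $135 fixed cost the firm would lose by shutting down.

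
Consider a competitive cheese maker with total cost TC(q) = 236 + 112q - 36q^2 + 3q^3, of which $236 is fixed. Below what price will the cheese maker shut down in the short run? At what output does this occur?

$4 per unit, at q = 6

Short-run supply begins at min AVC. From VC = 112q - 36q^2 + 3q^3, AVC = 112 - 36q + 3q^2.
dAVC/dq = -36 + 6q = 0 gives q = 6. min AVC = 112 - 36·6 + 3·6^2 = 4.
So the shutdown price is $4.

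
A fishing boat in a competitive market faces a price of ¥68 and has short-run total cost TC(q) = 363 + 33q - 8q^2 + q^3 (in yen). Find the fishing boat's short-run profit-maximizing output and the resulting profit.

Profit = -¥69 at q = 7

AVC = 33 - 8q + q^2 has its minimum ¥17 at q = 4; price ¥68 clears that bar, so the firm operates.
With MC = 33 - 16q + 3q^2, P = MC on the upward-sloping part at q* = 7.
TR = 68·7 = 476. TC = 363 + 182 = 545. Profit = 476 − 545 = -¥69.
Shutting down would mean losing the fixed cost of ¥363, so operating at a loss of ¥69 is better by ¥294.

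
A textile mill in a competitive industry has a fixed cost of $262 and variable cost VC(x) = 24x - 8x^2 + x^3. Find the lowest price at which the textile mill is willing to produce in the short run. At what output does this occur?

$8 per unit, at x = 4

Short-run supply begins at min AVC. From VC = 24x - 8x^2 + x^3, AVC = 24 - 8x + x^2.
dAVC/dx = -8 + 2x = 0 gives x = 4. min AVC = 24 - 8·4 + 4^2 = 8.
For P < $8 the firm produces nothing.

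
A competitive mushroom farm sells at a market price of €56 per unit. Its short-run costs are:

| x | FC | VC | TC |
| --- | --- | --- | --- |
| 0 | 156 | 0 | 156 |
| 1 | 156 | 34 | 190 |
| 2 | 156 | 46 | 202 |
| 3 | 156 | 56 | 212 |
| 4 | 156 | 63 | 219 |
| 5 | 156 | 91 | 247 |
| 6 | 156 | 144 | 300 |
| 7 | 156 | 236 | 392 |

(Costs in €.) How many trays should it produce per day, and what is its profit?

x = 6; profit = €36

Profit at each row (π = 56x − TC): x=0: -156; x=1: -134; x=2: -90; x=3: -44; x=4: 5; x=5: 33; x=6: 36; x=7: 0.
Profit is maximized at x = 6. AVC there is 144/6 = €24 ≤ P, so producing beats shutting down (which would give -€156).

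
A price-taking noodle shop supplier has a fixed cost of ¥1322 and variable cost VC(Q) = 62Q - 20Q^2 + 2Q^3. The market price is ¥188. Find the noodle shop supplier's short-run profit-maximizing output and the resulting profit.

AVC = 62 - 20Q + 2Q^2 has its minimum ¥12 at Q = 5; price ¥188 clears that bar, so the firm operates.
MC = 62 - 40Q + 6Q^2. Setting P = MC and taking the root on the rising branch gives Q* = 9.
TR = 188·9 = 1692. TC = 1322 + 396 = 1718. Profit = 1692 − 1718 = -¥26.
By producing, the firm covers all variable cost plus ¥1296 of fixed cost; shutting down would lose the full ¥1322.

Profit = -¥26 at Q = 9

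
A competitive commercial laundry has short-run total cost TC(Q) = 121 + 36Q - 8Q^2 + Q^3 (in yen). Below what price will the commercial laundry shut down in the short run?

Short-run supply begins at min AVC. From VC = 36Q - 8Q^2 + Q^3, AVC = 36 - 8Q + Q^2.
dAVC/dQ = -8 + 2Q = 0 gives Q = 4. min AVC = 36 - 8·4 + 4^2 = 20.
The firm shuts down for any P below ¥20.

¥20 per unit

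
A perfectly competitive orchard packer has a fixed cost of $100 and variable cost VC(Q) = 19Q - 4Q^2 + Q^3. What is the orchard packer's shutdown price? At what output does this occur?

The firm shuts down when price falls below the minimum of average variable cost. AVC = VC/Q = 19 - 4Q + Q^2.
At the minimum of AVC, MC = AVC. MC = 19 - 8Q + 3Q^2; setting MC = AVC gives 2Q^2 - 4Q = 0, so Q = 2. min AVC = 15.
The firm shuts down for any P below $15.

$15 per unit, at Q = 2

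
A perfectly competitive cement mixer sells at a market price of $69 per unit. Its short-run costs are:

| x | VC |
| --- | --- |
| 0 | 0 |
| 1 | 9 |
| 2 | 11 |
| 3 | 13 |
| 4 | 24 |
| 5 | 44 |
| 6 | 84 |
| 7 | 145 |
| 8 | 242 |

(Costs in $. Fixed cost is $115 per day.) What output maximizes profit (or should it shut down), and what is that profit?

Tabulate TR − TC: x=0: -115; x=1: -55; x=2: 12; x=3: 79; x=4: 137; x=5: 186; x=6: 215; x=7: 223; x=8: 195.
Profit is maximized at x = 7. AVC there is 145/7 = $20.71 ≤ P, so producing beats shutting down (which would give -$115).

x = 7; profit = $223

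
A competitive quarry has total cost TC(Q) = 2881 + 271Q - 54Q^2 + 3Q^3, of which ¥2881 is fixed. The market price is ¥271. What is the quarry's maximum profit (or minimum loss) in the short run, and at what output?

AVC = 271 - 54Q + 3Q^2 has its minimum ¥28 at Q = 9; price ¥271 clears that bar, so the firm operates.
MC = 271 - 108Q + 9Q^2. Setting P = MC and taking the root on the rising branch gives Q* = 12.
TR = 271·12 = 3252. TC = 2881 + 660 = 3541. Profit = 3252 − 3541 = -¥289.
That loss of ¥289 beats the ¥2881 the firm would lose by shutting down; producing recovers ¥2592 of fixed cost.

Profit = -¥289 at Q = 12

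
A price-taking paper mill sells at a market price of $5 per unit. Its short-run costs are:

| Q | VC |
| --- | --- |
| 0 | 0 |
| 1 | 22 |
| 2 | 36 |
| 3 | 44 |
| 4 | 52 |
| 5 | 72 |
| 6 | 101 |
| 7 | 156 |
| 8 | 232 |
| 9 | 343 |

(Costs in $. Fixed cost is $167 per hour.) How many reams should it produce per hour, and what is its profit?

Tabulate TR − TC: Q=0: -167; Q=1: -184; Q=2: -193; Q=3: -196; Q=4: -199; Q=5: -214; Q=6: -238; Q=7: -288; Q=8: -359; Q=9: -465.
Profit is highest at Q = 0. Equivalently, the lowest AVC in the table is 52/4 ≈ $13 at Q = 4, and P = $5 falls below it — price never covers variable cost, so the firm shuts down and loses only its fixed cost.

Q = 0 (shut down); profit = -$167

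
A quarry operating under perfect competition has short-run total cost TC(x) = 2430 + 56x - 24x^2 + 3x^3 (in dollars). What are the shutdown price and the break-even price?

AVC = 56 - 24x + 3x^2; minimized at x = 4, giving min AVC = $8. That is the shutdown price.
ATC = 2430/x + 56 - 24x + 3x^2. Setting dATC/dx = −2430/x^2 − 24 + 6x = 0 gives x = 9 (since 6·9^3 − 24·9^2 = 2430).
min ATC = 2430/9 + 56 − 24·9 + 3·9^2 = $353. That is the break-even price.
Between these two prices the firm operates at a loss; above $353 it earns a profit.

Shutdown price = $8; break-even price = $353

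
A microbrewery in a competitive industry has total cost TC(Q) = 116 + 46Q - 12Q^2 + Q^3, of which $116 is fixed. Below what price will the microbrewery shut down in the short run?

$10 per unit

The shutdown price is the minimum of AVC. VC = 46Q - 12Q^2 + Q^3, so AVC = 46 - 12Q + Q^2.
At the minimum of AVC, MC = AVC. MC = 46 - 24Q + 3Q^2; setting MC = AVC gives 2Q^2 - 12Q = 0, so Q = 6. min AVC = 10.
So the shutdown price is $10.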